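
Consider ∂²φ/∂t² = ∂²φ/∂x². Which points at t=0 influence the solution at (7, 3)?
Domain of dependence: [4, 10]. Signals travel at speed 1, so data within |x - 7| ≤ 1·3 = 3 can reach the point.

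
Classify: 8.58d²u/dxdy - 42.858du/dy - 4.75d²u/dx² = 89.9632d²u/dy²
Rewriting in standard form: -4.75d²u/dx² + 8.58d²u/dxdy - 89.9632d²u/dy² - 42.858du/dy = 0. Elliptic (discriminant = -1635.6844).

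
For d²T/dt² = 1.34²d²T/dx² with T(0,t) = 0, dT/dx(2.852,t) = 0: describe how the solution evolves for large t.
T oscillates (no decay). Energy is conserved; the solution oscillates indefinitely as standing waves.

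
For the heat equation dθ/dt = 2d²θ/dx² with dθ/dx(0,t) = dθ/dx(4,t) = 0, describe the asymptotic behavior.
θ → constant (steady state). Heat is conserved (no flux at boundaries); solution approaches the spatial average.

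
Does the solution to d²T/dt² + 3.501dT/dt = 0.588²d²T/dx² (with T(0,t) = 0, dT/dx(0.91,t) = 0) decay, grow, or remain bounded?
T → 0. Damping (γ=3.501) dissipates energy; oscillations decay exponentially.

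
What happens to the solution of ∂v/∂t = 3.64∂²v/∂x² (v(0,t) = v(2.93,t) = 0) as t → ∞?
v → 0. Heat diffuses out through both boundaries.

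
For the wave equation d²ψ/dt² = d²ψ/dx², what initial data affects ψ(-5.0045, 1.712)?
Domain of dependence: [-6.7165, -3.2925]. Signals travel at speed 1, so data within |x - -5.0045| ≤ 1·1.712 = 1.712 can reach the point.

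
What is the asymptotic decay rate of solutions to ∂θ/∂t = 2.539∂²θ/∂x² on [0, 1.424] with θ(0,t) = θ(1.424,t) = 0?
Eigenvalues: λₙ = 2.539n²π²/1.424².
First three modes:
  n=1: λ₁ = 2.539π²/1.424² ≈ 12.358
  n=2: λ₂ = 10.156π²/1.424² ≈ 49.431 (4× faster decay)
  n=3: λ₃ = 22.851π²/1.424² ≈ 111.221 (9× faster decay)
As t → ∞, higher modes decay exponentially faster. The n=1 mode dominates: θ ~ c₁ sin(πx/1.424) e^{-λ₁t}.
Decay rate: λ₁ = 2.539π²/1.424² ≈ 12.358.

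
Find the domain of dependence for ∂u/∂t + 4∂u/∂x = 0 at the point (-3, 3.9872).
A single point: x = -18.9488. The characteristic through (-3, 3.9872) is x - 4t = const, so x = -3 - 4·3.9872 = -18.9488.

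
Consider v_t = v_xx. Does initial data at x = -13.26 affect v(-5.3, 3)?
Yes, for any finite x. The heat equation has infinite propagation speed, so all initial data affects all points at any t > 0.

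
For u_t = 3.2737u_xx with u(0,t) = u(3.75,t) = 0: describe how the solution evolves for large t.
u → 0. Heat diffuses out through both boundaries.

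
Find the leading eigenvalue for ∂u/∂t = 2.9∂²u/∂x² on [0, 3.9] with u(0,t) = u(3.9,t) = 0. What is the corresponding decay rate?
Eigenvalues: λₙ = 2.9n²π²/3.9².
First three modes:
  n=1: λ₁ = 2.9π²/3.9² ≈ 1.882
  n=2: λ₂ = 11.6π²/3.9² ≈ 7.527 (4× faster decay)
  n=3: λ₃ = 26.1π²/3.9² ≈ 16.936 (9× faster decay)
As t → ∞, higher modes decay exponentially faster. The n=1 mode dominates: u ~ c₁ sin(πx/3.9) e^{-λ₁t}.
Decay rate: λ₁ = 2.9π²/3.9² ≈ 1.882.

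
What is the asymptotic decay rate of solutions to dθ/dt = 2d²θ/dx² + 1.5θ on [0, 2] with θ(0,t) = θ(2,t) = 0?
Eigenvalues: λₙ = 2n²π²/2² - 1.5.
First three modes:
  n=1: λ₁ = 2π²/2² - 1.5 ≈ 3.435
  n=2: λ₂ = 8π²/2² - 1.5 ≈ 18.239
  n=3: λ₃ = 18π²/2² - 1.5 ≈ 42.913
Since 2π²/2² ≈ 4.935 > 1.5, all λₙ > 0.
The n=1 mode decays slowest → dominates as t → ∞.
Asymptotic: θ ~ c₁ sin(πx/2) e^{-λ₁t} with decay rate λ₁ ≈ 3.435.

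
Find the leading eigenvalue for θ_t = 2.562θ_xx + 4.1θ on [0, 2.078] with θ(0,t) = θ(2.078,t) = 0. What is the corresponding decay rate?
Eigenvalues: λₙ = 2.562n²π²/2.078² - 4.1.
First three modes:
  n=1: λ₁ = 2.562π²/2.078² - 4.1 ≈ 1.756
  n=2: λ₂ = 10.248π²/2.078² - 4.1 ≈ 19.323
  n=3: λ₃ = 23.058π²/2.078² - 4.1 ≈ 48.602
Since 2.562π²/2.078² ≈ 5.856 > 4.1, all λₙ > 0.
The n=1 mode decays slowest → dominates as t → ∞.
Asymptotic: θ ~ c₁ sin(πx/2.078) e^{-λ₁t} with decay rate λ₁ ≈ 1.756.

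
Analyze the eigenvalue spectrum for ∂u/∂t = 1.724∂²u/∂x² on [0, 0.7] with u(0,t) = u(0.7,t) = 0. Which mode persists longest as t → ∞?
Eigenvalues: λₙ = 1.724n²π²/0.7².
First three modes:
  n=1: λ₁ = 1.724π²/0.7² ≈ 34.725
  n=2: λ₂ = 6.896π²/0.7² ≈ 138.9 (4× faster decay)
  n=3: λ₃ = 15.516π²/0.7² ≈ 312.524 (9× faster decay)
As t → ∞, higher modes decay exponentially faster. The n=1 mode dominates: u ~ c₁ sin(πx/0.7) e^{-λ₁t}.
Decay rate: λ₁ = 1.724π²/0.7² ≈ 34.725.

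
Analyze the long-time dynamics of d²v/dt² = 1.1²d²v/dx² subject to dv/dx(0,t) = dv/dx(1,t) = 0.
Long-time behavior: v oscillates about a mean that drifts linearly in t (generically unbounded; no decay). There is no damping, so the nonconstant modes persist as standing waves (energy conserved, no decay). But with Neumann conditions at both ends the constant mode has eigenvalue 0: the spatial mean M(t) of v satisfies M'' = 0, so M(t) = M(0) + M'(0)·t. Unless the initial velocity has zero mean (∫v_t(x,0)dx = 0), the solution grows linearly in t (unbounded, though not exponentially); if it does have zero mean, the solution stays bounded and simply oscillates.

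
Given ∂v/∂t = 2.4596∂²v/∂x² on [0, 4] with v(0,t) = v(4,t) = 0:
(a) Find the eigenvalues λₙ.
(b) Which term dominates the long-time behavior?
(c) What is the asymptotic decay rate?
Eigenvalues: λₙ = 2.4596n²π²/4².
First three modes:
  n=1: λ₁ = 2.4596π²/4² ≈ 1.517
  n=2: λ₂ = 9.8384π²/4² ≈ 6.069 (4× faster decay)
  n=3: λ₃ = 22.1364π²/4² ≈ 13.655 (9× faster decay)
As t → ∞, higher modes decay exponentially faster. The n=1 mode dominates: v ~ c₁ sin(πx/4) e^{-λ₁t}.
Decay rate: λ₁ = 2.4596π²/4² ≈ 1.517.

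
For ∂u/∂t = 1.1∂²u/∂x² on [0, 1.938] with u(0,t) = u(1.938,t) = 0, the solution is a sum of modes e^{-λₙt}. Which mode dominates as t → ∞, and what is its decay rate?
Eigenvalues: λₙ = 1.1n²π²/1.938².
First three modes:
  n=1: λ₁ = 1.1π²/1.938² ≈ 2.891
  n=2: λ₂ = 4.4π²/1.938² ≈ 11.562 (4× faster decay)
  n=3: λ₃ = 9.9π²/1.938² ≈ 26.015 (9× faster decay)
As t → ∞, higher modes decay exponentially faster. The n=1 mode dominates: u ~ c₁ sin(πx/1.938) e^{-λ₁t}.
Decay rate: λ₁ = 1.1π²/1.938² ≈ 2.891.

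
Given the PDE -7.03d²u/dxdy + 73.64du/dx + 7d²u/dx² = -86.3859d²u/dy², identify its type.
Rewriting in standard form: 7d²u/dx² - 7.03d²u/dxdy + 86.3859d²u/dy² + 73.64du/dx = 0. The second-order coefficients are A = 7, B = -7.03, C = 86.3859. Since B² - 4AC = -2369.3843 < 0, this is an elliptic PDE.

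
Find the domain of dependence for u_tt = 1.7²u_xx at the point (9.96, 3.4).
Domain of dependence: [4.18, 15.74]. Signals travel at speed 1.7, so data within |x - 9.96| ≤ 1.7·3.4 = 5.78 can reach the point.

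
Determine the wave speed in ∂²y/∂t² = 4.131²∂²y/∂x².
Speed = 4.131. Information travels along characteristics x = x₀ ± 4.131t.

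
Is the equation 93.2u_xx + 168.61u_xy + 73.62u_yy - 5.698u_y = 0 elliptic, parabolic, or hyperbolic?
Computing B² - 4AC with A = 93.2, B = 168.61, C = 73.62: discriminant = 983.7961 (positive). Answer: hyperbolic.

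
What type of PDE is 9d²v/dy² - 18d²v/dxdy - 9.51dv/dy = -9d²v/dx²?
Rewriting in standard form: 9d²v/dx² - 18d²v/dxdy + 9d²v/dy² - 9.51dv/dy = 0. With A = 9, B = -18, C = 9, the discriminant is 0. This is a parabolic PDE.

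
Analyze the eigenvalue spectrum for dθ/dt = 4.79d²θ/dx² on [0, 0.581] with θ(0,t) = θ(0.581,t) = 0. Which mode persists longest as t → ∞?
Eigenvalues: λₙ = 4.79n²π²/0.581².
First three modes:
  n=1: λ₁ = 4.79π²/0.581² ≈ 140.05
  n=2: λ₂ = 19.16π²/0.581² ≈ 560.2 (4× faster decay)
  n=3: λ₃ = 43.11π²/0.581² ≈ 1260.45 (9× faster decay)
As t → ∞, higher modes decay exponentially faster. The n=1 mode dominates: θ ~ c₁ sin(πx/0.581) e^{-λ₁t}.
Decay rate: λ₁ = 4.79π²/0.581² ≈ 140.05.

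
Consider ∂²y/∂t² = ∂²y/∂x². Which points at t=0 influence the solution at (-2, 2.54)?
Domain of dependence: [-4.54, 0.54]. Signals travel at speed 1, so data within |x - -2| ≤ 1·2.54 = 2.54 can reach the point.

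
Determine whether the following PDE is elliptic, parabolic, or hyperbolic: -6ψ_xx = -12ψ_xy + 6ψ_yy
Rewriting in standard form: -6ψ_xx + 12ψ_xy - 6ψ_yy = 0. Coefficients: A = -6, B = 12, C = -6. B² - 4AC = 0, which is zero, so the equation is parabolic.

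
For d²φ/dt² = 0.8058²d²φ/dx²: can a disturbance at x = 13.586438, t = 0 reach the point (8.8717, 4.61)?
No. The domain of dependence is [5.156962, 12.586438], and 13.586438 is outside this interval.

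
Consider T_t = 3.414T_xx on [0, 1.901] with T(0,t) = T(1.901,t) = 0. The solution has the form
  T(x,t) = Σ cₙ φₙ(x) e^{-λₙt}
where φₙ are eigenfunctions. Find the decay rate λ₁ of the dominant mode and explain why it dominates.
Eigenvalues: λₙ = 3.414n²π²/1.901².
First three modes:
  n=1: λ₁ = 3.414π²/1.901² ≈ 9.324
  n=2: λ₂ = 13.656π²/1.901² ≈ 37.296 (4× faster decay)
  n=3: λ₃ = 30.726π²/1.901² ≈ 83.915 (9× faster decay)
As t → ∞, higher modes decay exponentially faster. The n=1 mode dominates: T ~ c₁ sin(πx/1.901) e^{-λ₁t}.
Decay rate: λ₁ = 3.414π²/1.901² ≈ 9.324.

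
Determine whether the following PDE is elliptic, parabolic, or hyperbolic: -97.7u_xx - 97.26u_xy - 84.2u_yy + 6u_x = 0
Coefficients: A = -97.7, B = -97.26, C = -84.2. B² - 4AC = -23445.8524, which is negative, so the equation is elliptic.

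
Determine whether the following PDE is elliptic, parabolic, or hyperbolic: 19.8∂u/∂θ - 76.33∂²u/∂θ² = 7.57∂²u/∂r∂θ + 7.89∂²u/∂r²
Rewriting in standard form: -7.89∂²u/∂r² - 7.57∂²u/∂r∂θ - 76.33∂²u/∂θ² + 19.8∂u/∂θ = 0. Coefficients: A = -7.89, B = -7.57, C = -76.33. B² - 4AC = -2351.6699, which is negative, so the equation is elliptic.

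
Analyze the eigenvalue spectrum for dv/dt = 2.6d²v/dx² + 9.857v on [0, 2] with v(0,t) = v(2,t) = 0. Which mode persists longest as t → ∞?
Eigenvalues: λₙ = 2.6n²π²/2² - 9.857.
First three modes:
  n=1: λ₁ = 2.6π²/2² - 9.857 ≈ -3.442
  n=2: λ₂ = 10.4π²/2² - 9.857 ≈ 15.804
  n=3: λ₃ = 23.4π²/2² - 9.857 ≈ 47.88
Since 2.6π²/2² ≈ 6.415 < 9.857, λ₁ < 0.
The n=1 mode grows fastest (−λₙ is largest for n=1) → dominates.
Asymptotic: v ~ c₁ sin(πx/2) e^{3.442t} (exponential growth at rate −λ₁ ≈ 3.442).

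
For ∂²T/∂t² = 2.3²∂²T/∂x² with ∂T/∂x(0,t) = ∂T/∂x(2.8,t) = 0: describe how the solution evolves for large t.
T oscillates about a mean that drifts linearly in t (generically unbounded; no decay). There is no damping, so the nonconstant modes persist as standing waves (energy conserved, no decay). But with Neumann conditions at both ends the constant mode has eigenvalue 0: the spatial mean M(t) of T satisfies M'' = 0, so M(t) = M(0) + M'(0)·t. Unless the initial velocity has zero mean (∫T_t(x,0)dx = 0), the solution grows linearly in t (unbounded, though not exponentially); if it does have zero mean, the solution stays bounded and simply oscillates.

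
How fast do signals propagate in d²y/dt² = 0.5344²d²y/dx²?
Speed = 0.5344. Information travels along characteristics x = x₀ ± 0.5344t.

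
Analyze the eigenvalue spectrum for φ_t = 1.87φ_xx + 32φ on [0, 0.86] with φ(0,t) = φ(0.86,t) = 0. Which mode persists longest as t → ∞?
Eigenvalues: λₙ = 1.87n²π²/0.86² - 32.
First three modes:
  n=1: λ₁ = 1.87π²/0.86² - 32 ≈ -7.046
  n=2: λ₂ = 7.48π²/0.86² - 32 ≈ 67.817
  n=3: λ₃ = 16.83π²/0.86² - 32 ≈ 192.588
Since 1.87π²/0.86² ≈ 24.954 < 32, λ₁ < 0.
The n=1 mode grows fastest (−λₙ is largest for n=1) → dominates.
Asymptotic: φ ~ c₁ sin(πx/0.86) e^{7.046t} (exponential growth at rate −λ₁ ≈ 7.046).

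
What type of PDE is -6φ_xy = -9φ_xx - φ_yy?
Rewriting in standard form: 9φ_xx - 6φ_xy + φ_yy = 0. With A = 9, B = -6, C = 1, the discriminant is 0. This is a parabolic PDE.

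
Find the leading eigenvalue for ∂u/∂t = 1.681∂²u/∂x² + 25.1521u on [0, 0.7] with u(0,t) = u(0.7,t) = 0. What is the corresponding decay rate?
Eigenvalues: λₙ = 1.681n²π²/0.7² - 25.1521.
First three modes:
  n=1: λ₁ = 1.681π²/0.7² - 25.1521 ≈ 8.707
  n=2: λ₂ = 6.724π²/0.7² - 25.1521 ≈ 110.283
  n=3: λ₃ = 15.129π²/0.7² - 25.1521 ≈ 279.577
Since 1.681π²/0.7² ≈ 33.859 > 25.1521, all λₙ > 0.
The n=1 mode decays slowest → dominates as t → ∞.
Asymptotic: u ~ c₁ sin(πx/0.7) e^{-λ₁t} with decay rate λ₁ ≈ 8.707.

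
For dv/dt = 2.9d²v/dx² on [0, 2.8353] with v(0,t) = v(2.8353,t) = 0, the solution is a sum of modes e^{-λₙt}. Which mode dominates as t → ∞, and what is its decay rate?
Eigenvalues: λₙ = 2.9n²π²/2.8353².
First three modes:
  n=1: λ₁ = 2.9π²/2.8353² ≈ 3.56
  n=2: λ₂ = 11.6π²/2.8353² ≈ 14.242 (4× faster decay)
  n=3: λ₃ = 26.1π²/2.8353² ≈ 32.044 (9× faster decay)
As t → ∞, higher modes decay exponentially faster. The n=1 mode dominates: v ~ c₁ sin(πx/2.8353) e^{-λ₁t}.
Decay rate: λ₁ = 2.9π²/2.8353² ≈ 3.56.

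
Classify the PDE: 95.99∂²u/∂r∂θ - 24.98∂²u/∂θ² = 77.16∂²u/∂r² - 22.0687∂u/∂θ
Rewriting in standard form: -77.16∂²u/∂r² + 95.99∂²u/∂r∂θ - 24.98∂²u/∂θ² + 22.0687∂u/∂θ = 0. A = -77.16, B = 95.99, C = -24.98. Discriminant B² - 4AC = 1504.2529. Since 1504.2529 > 0, hyperbolic.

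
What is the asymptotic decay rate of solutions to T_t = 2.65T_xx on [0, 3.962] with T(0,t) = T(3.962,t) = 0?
Eigenvalues: λₙ = 2.65n²π²/3.962².
First three modes:
  n=1: λ₁ = 2.65π²/3.962² ≈ 1.666
  n=2: λ₂ = 10.6π²/3.962² ≈ 6.665 (4× faster decay)
  n=3: λ₃ = 23.85π²/3.962² ≈ 14.995 (9× faster decay)
As t → ∞, higher modes decay exponentially faster. The n=1 mode dominates: T ~ c₁ sin(πx/3.962) e^{-λ₁t}.
Decay rate: λ₁ = 2.65π²/3.962² ≈ 1.666.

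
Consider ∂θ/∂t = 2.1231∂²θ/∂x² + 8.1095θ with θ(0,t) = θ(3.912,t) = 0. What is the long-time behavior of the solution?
As t → ∞, θ grows unboundedly. Reaction dominates diffusion (r=8.1095 > κπ²/L²≈1.37); solution grows exponentially.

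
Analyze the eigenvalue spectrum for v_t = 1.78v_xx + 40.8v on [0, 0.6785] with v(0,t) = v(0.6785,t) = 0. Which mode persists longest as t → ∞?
Eigenvalues: λₙ = 1.78n²π²/0.6785² - 40.8.
First three modes:
  n=1: λ₁ = 1.78π²/0.6785² - 40.8 ≈ -2.639
  n=2: λ₂ = 7.12π²/0.6785² - 40.8 ≈ 111.844
  n=3: λ₃ = 16.02π²/0.6785² - 40.8 ≈ 302.649
Since 1.78π²/0.6785² ≈ 38.161 < 40.8, λ₁ < 0.
The n=1 mode grows fastest (−λₙ is largest for n=1) → dominates.
Asymptotic: v ~ c₁ sin(πx/0.6785) e^{2.639t} (exponential growth at rate −λ₁ ≈ 2.639).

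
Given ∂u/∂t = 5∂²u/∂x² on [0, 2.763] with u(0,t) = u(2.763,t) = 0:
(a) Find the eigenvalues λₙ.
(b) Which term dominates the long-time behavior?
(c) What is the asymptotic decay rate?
Eigenvalues: λₙ = 5n²π²/2.763².
First three modes:
  n=1: λ₁ = 5π²/2.763² ≈ 6.464
  n=2: λ₂ = 20π²/2.763² ≈ 25.856 (4× faster decay)
  n=3: λ₃ = 45π²/2.763² ≈ 58.177 (9× faster decay)
As t → ∞, higher modes decay exponentially faster. The n=1 mode dominates: u ~ c₁ sin(πx/2.763) e^{-λ₁t}.
Decay rate: λ₁ = 5π²/2.763² ≈ 6.464.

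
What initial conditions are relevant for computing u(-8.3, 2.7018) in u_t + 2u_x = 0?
A single point: x = -13.7036. The characteristic through (-8.3, 2.7018) is x - 2t = const, so x = -8.3 - 2·2.7018 = -13.7036.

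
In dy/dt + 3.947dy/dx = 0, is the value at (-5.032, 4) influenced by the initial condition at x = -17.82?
No. Only data at x = -20.82 affects (-5.032, 4). Advection has one-way propagation along characteristics.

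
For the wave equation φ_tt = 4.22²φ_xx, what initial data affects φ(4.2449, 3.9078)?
Domain of dependence: [-12.246016, 20.735816]. Signals travel at speed 4.22, so data within |x - 4.2449| ≤ 4.22·3.9078 = 16.490916 can reach the point.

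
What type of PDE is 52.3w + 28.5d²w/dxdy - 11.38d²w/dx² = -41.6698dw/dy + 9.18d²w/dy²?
Rewriting in standard form: -11.38d²w/dx² + 28.5d²w/dxdy - 9.18d²w/dy² + 41.6698dw/dy + 52.3w = 0. With A = -11.38, B = 28.5, C = -9.18, the discriminant is 394.3764. This is a hyperbolic PDE.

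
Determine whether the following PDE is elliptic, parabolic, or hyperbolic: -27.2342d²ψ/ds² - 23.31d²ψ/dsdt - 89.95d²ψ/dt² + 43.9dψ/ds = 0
Coefficients: A = -27.2342, B = -23.31, C = -89.95. B² - 4AC = -9255.50906, which is negative, so the equation is elliptic.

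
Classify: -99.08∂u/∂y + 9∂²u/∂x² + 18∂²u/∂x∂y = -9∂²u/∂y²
Rewriting in standard form: 9∂²u/∂x² + 18∂²u/∂x∂y + 9∂²u/∂y² - 99.08∂u/∂y = 0. Parabolic (discriminant = 0).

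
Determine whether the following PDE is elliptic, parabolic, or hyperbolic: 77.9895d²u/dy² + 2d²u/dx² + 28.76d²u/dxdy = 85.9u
Rewriting in standard form: 2d²u/dx² + 28.76d²u/dxdy + 77.9895d²u/dy² - 85.9u = 0. Coefficients: A = 2, B = 28.76, C = 77.9895. B² - 4AC = 203.2216, which is positive, so the equation is hyperbolic.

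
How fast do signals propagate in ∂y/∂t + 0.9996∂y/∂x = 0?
Speed = 0.9996. Information travels along x - 0.9996t = const (rightward).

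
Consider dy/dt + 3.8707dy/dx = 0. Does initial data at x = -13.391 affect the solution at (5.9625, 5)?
Yes. The characteristic through (5.9625, 5) passes through x = -13.391.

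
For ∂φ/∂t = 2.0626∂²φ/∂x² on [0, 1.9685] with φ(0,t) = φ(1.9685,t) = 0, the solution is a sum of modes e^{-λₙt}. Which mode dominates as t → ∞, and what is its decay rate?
Eigenvalues: λₙ = 2.0626n²π²/1.9685².
First three modes:
  n=1: λ₁ = 2.0626π²/1.9685² ≈ 5.253
  n=2: λ₂ = 8.2504π²/1.9685² ≈ 21.014 (4× faster decay)
  n=3: λ₃ = 18.5634π²/1.9685² ≈ 47.281 (9× faster decay)
As t → ∞, higher modes decay exponentially faster. The n=1 mode dominates: φ ~ c₁ sin(πx/1.9685) e^{-λ₁t}.
Decay rate: λ₁ = 2.0626π²/1.9685² ≈ 5.253.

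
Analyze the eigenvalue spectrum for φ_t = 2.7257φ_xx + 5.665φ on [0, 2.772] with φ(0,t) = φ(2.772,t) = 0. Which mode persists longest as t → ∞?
Eigenvalues: λₙ = 2.7257n²π²/2.772² - 5.665.
First three modes:
  n=1: λ₁ = 2.7257π²/2.772² - 5.665 ≈ -2.164
  n=2: λ₂ = 10.9028π²/2.772² - 5.665 ≈ 8.339
  n=3: λ₃ = 24.5313π²/2.772² - 5.665 ≈ 25.844
Since 2.7257π²/2.772² ≈ 3.501 < 5.665, λ₁ < 0.
The n=1 mode grows fastest (−λₙ is largest for n=1) → dominates.
Asymptotic: φ ~ c₁ sin(πx/2.772) e^{2.164t} (exponential growth at rate −λ₁ ≈ 2.164).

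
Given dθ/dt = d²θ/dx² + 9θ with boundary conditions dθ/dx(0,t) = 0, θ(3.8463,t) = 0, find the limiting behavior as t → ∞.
θ grows unboundedly. Reaction dominates diffusion (r=9 > κπ²/(4L²)≈0.17); solution grows exponentially.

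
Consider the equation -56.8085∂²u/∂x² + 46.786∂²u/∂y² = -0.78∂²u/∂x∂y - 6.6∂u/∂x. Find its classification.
Rewriting in standard form: -56.8085∂²u/∂x² + 0.78∂²u/∂x∂y + 46.786∂²u/∂y² + 6.6∂u/∂x = 0. Hyperbolic. (A = -56.8085, B = 0.78, C = 46.786 gives B² - 4AC = 10631.978324.)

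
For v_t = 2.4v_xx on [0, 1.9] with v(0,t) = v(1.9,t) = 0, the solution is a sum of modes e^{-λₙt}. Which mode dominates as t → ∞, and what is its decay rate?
Eigenvalues: λₙ = 2.4n²π²/1.9².
First three modes:
  n=1: λ₁ = 2.4π²/1.9² ≈ 6.562
  n=2: λ₂ = 9.6π²/1.9² ≈ 26.246 (4× faster decay)
  n=3: λ₃ = 21.6π²/1.9² ≈ 59.054 (9× faster decay)
As t → ∞, higher modes decay exponentially faster. The n=1 mode dominates: v ~ c₁ sin(πx/1.9) e^{-λ₁t}.
Decay rate: λ₁ = 2.4π²/1.9² ≈ 6.562.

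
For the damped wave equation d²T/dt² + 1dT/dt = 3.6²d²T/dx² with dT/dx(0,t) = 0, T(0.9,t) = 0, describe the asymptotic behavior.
T → 0. Damping (γ=1) dissipates energy; oscillations decay exponentially.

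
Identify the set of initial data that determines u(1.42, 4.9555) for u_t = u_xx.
The entire real line. The heat equation has infinite propagation speed: any initial disturbance instantly affects all points (though exponentially small far away).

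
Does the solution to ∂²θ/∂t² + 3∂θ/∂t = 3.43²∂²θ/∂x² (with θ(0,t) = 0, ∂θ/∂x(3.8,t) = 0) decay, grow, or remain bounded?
θ → 0. Damping (γ=3) dissipates energy; oscillations decay exponentially.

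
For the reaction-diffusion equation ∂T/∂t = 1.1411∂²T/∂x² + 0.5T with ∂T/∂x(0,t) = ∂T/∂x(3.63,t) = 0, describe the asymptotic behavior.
T grows unboundedly. With Neumann BCs the constant mode has diffusion eigenvalue 0, so any r > 0 makes it grow like e^(0.5t); solution grows exponentially.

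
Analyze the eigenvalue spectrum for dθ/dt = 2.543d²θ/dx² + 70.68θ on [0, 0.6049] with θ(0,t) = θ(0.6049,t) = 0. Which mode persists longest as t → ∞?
Eigenvalues: λₙ = 2.543n²π²/0.6049² - 70.68.
First three modes:
  n=1: λ₁ = 2.543π²/0.6049² - 70.68 ≈ -2.087
  n=2: λ₂ = 10.172π²/0.6049² - 70.68 ≈ 203.691
  n=3: λ₃ = 22.887π²/0.6049² - 70.68 ≈ 546.656
Since 2.543π²/0.6049² ≈ 68.593 < 70.68, λ₁ < 0.
The n=1 mode grows fastest (−λₙ is largest for n=1) → dominates.
Asymptotic: θ ~ c₁ sin(πx/0.6049) e^{2.087t} (exponential growth at rate −λ₁ ≈ 2.087).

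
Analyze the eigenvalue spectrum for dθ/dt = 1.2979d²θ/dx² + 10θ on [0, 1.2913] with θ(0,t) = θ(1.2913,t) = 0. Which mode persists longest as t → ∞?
Eigenvalues: λₙ = 1.2979n²π²/1.2913² - 10.
First three modes:
  n=1: λ₁ = 1.2979π²/1.2913² - 10 ≈ -2.318
  n=2: λ₂ = 5.1916π²/1.2913² - 10 ≈ 20.729
  n=3: λ₃ = 11.6811π²/1.2913² - 10 ≈ 59.14
Since 1.2979π²/1.2913² ≈ 7.682 < 10, λ₁ < 0.
The n=1 mode grows fastest (−λₙ is largest for n=1) → dominates.
Asymptotic: θ ~ c₁ sin(πx/1.2913) e^{2.318t} (exponential growth at rate −λ₁ ≈ 2.318).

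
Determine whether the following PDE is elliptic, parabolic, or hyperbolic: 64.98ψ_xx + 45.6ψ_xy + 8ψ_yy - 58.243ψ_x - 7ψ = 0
Coefficients: A = 64.98, B = 45.6, C = 8. B² - 4AC = 0, which is zero, so the equation is parabolic.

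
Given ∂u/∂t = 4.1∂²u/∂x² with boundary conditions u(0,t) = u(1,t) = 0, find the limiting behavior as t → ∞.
u → 0. Heat diffuses out through both boundaries.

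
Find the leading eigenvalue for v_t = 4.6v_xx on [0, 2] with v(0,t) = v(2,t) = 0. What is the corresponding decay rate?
Eigenvalues: λₙ = 4.6n²π²/2².
First three modes:
  n=1: λ₁ = 4.6π²/2² ≈ 11.35
  n=2: λ₂ = 18.4π²/2² ≈ 45.4 (4× faster decay)
  n=3: λ₃ = 41.4π²/2² ≈ 102.15 (9× faster decay)
As t → ∞, higher modes decay exponentially faster. The n=1 mode dominates: v ~ c₁ sin(πx/2) e^{-λ₁t}.
Decay rate: λ₁ = 4.6π²/2² ≈ 11.35.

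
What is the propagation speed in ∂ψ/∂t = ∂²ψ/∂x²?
Infinite. The heat equation is parabolic, not hyperbolic, so disturbances propagate instantly.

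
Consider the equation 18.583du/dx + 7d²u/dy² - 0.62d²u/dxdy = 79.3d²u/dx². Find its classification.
Rewriting in standard form: -79.3d²u/dx² - 0.62d²u/dxdy + 7d²u/dy² + 18.583du/dx = 0. Hyperbolic. (A = -79.3, B = -0.62, C = 7 gives B² - 4AC = 2220.7844.)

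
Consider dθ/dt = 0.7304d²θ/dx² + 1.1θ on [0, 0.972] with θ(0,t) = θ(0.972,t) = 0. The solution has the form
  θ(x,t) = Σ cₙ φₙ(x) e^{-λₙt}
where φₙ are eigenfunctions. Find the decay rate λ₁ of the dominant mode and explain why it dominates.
Eigenvalues: λₙ = 0.7304n²π²/0.972² - 1.1.
First three modes:
  n=1: λ₁ = 0.7304π²/0.972² - 1.1 ≈ 6.53
  n=2: λ₂ = 2.9216π²/0.972² - 1.1 ≈ 29.42
  n=3: λ₃ = 6.5736π²/0.972² - 1.1 ≈ 67.571
Since 0.7304π²/0.972² ≈ 7.63 > 1.1, all λₙ > 0.
The n=1 mode decays slowest → dominates as t → ∞.
Asymptotic: θ ~ c₁ sin(πx/0.972) e^{-λ₁t} with decay rate λ₁ ≈ 6.53.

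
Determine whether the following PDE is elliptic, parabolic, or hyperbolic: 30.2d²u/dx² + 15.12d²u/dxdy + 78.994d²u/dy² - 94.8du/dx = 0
Coefficients: A = 30.2, B = 15.12, C = 78.994. B² - 4AC = -9313.8608, which is negative, so the equation is elliptic.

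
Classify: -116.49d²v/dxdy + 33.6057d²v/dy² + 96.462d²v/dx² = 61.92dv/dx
Rewriting in standard form: 96.462d²v/dx² - 116.49d²v/dxdy + 33.6057d²v/dy² - 61.92dv/dx = 0. Hyperbolic (discriminant = 603.2279664).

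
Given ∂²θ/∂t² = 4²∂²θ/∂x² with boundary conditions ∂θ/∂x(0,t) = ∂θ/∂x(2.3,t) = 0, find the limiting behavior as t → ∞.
θ oscillates about a mean that drifts linearly in t (generically unbounded; no decay). There is no damping, so the nonconstant modes persist as standing waves (energy conserved, no decay). But with Neumann conditions at both ends the constant mode has eigenvalue 0: the spatial mean M(t) of θ satisfies M'' = 0, so M(t) = M(0) + M'(0)·t. Unless the initial velocity has zero mean (∫θ_t(x,0)dx = 0), the solution grows linearly in t (unbounded, though not exponentially); if it does have zero mean, the solution stays bounded and simply oscillates.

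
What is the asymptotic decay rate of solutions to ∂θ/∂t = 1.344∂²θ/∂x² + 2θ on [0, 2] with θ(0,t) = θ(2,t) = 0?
Eigenvalues: λₙ = 1.344n²π²/2² - 2.
First three modes:
  n=1: λ₁ = 1.344π²/2² - 2 ≈ 1.316
  n=2: λ₂ = 5.376π²/2² - 2 ≈ 11.265
  n=3: λ₃ = 12.096π²/2² - 2 ≈ 27.846
Since 1.344π²/2² ≈ 3.316 > 2, all λₙ > 0.
The n=1 mode decays slowest → dominates as t → ∞.
Asymptotic: θ ~ c₁ sin(πx/2) e^{-λ₁t} with decay rate λ₁ ≈ 1.316.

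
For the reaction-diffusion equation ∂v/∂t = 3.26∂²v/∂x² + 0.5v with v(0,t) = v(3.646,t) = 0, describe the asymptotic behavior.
v → 0. Diffusion dominates reaction (r=0.5 < κπ²/L²≈2.42); solution decays.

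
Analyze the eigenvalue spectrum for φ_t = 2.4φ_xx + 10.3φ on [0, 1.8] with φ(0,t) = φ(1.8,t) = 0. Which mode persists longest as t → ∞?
Eigenvalues: λₙ = 2.4n²π²/1.8² - 10.3.
First three modes:
  n=1: λ₁ = 2.4π²/1.8² - 10.3 ≈ -2.989
  n=2: λ₂ = 9.6π²/1.8² - 10.3 ≈ 18.943
  n=3: λ₃ = 21.6π²/1.8² - 10.3 ≈ 55.497
Since 2.4π²/1.8² ≈ 7.311 < 10.3, λ₁ < 0.
The n=1 mode grows fastest (−λₙ is largest for n=1) → dominates.
Asymptotic: φ ~ c₁ sin(πx/1.8) e^{2.989t} (exponential growth at rate −λ₁ ≈ 2.989).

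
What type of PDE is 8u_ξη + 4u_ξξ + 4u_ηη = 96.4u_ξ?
Rewriting in standard form: 4u_ξξ + 8u_ξη + 4u_ηη - 96.4u_ξ = 0. With A = 4, B = 8, C = 4, the discriminant is 0. This is a parabolic PDE.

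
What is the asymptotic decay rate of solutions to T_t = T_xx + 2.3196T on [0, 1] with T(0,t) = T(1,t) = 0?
Eigenvalues: λₙ = n²π²/1² - 2.3196.
First three modes:
  n=1: λ₁ = π² - 2.3196 ≈ 7.55
  n=2: λ₂ = 4π² - 2.3196 ≈ 37.159
  n=3: λ₃ = 9π² - 2.3196 ≈ 86.507
Since π² ≈ 9.87 > 2.3196, all λₙ > 0.
The n=1 mode decays slowest → dominates as t → ∞.
Asymptotic: T ~ c₁ sin(πx/1) e^{-λ₁t} with decay rate λ₁ ≈ 7.55.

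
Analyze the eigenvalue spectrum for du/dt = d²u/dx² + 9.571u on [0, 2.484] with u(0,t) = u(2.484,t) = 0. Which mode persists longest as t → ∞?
Eigenvalues: λₙ = n²π²/2.484² - 9.571.
First three modes:
  n=1: λ₁ = π²/2.484² - 9.571 ≈ -7.971
  n=2: λ₂ = 4π²/2.484² - 9.571 ≈ -3.173
  n=3: λ₃ = 9π²/2.484² - 9.571 ≈ 4.825
Since π²/2.484² ≈ 1.6 < 9.571, λ₁ < 0.
The n=1 mode grows fastest (−λₙ is largest for n=1) → dominates.
Asymptotic: u ~ c₁ sin(πx/2.484) e^{7.971t} (exponential growth at rate −λ₁ ≈ 7.971).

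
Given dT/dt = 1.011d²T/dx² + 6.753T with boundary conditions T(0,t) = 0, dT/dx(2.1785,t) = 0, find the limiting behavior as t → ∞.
T grows unboundedly. Reaction dominates diffusion (r=6.753 > κπ²/(4L²)≈0.53); solution grows exponentially.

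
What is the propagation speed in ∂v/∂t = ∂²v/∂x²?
Infinite. The heat equation is parabolic, not hyperbolic, so disturbances propagate instantly.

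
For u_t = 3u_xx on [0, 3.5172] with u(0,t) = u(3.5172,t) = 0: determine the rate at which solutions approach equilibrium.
Eigenvalues: λₙ = 3n²π²/3.5172².
First three modes:
  n=1: λ₁ = 3π²/3.5172² ≈ 2.393
  n=2: λ₂ = 12π²/3.5172² ≈ 9.574 (4× faster decay)
  n=3: λ₃ = 27π²/3.5172² ≈ 21.541 (9× faster decay)
As t → ∞, higher modes decay exponentially faster. The n=1 mode dominates: u ~ c₁ sin(πx/3.5172) e^{-λ₁t}.
Decay rate: λ₁ = 3π²/3.5172² ≈ 2.393.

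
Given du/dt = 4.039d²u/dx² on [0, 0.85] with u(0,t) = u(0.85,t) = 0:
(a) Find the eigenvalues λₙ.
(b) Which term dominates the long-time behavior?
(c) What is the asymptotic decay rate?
Eigenvalues: λₙ = 4.039n²π²/0.85².
First three modes:
  n=1: λ₁ = 4.039π²/0.85² ≈ 55.174
  n=2: λ₂ = 16.156π²/0.85² ≈ 220.697 (4× faster decay)
  n=3: λ₃ = 36.351π²/0.85² ≈ 496.567 (9× faster decay)
As t → ∞, higher modes decay exponentially faster. The n=1 mode dominates: u ~ c₁ sin(πx/0.85) e^{-λ₁t}.
Decay rate: λ₁ = 4.039π²/0.85² ≈ 55.174.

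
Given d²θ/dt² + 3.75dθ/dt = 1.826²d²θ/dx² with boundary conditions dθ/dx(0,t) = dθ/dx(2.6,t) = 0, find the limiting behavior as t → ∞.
θ → constant (steady state). Damping (γ=3.75) dissipates the nonconstant modes; with Neumann BCs the spatial average obeys M''+γM'=0 and tends to a finite limit.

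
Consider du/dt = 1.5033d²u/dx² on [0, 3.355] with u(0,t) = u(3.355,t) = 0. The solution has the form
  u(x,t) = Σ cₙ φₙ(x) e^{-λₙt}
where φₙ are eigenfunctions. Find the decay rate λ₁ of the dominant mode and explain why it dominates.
Eigenvalues: λₙ = 1.5033n²π²/3.355².
First three modes:
  n=1: λ₁ = 1.5033π²/3.355² ≈ 1.318
  n=2: λ₂ = 6.0132π²/3.355² ≈ 5.273 (4× faster decay)
  n=3: λ₃ = 13.5297π²/3.355² ≈ 11.863 (9× faster decay)
As t → ∞, higher modes decay exponentially faster. The n=1 mode dominates: u ~ c₁ sin(πx/3.355) e^{-λ₁t}.
Decay rate: λ₁ = 1.5033π²/3.355² ≈ 1.318.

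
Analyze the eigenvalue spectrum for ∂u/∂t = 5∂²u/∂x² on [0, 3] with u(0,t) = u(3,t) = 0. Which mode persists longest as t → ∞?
Eigenvalues: λₙ = 5n²π²/3².
First three modes:
  n=1: λ₁ = 5π²/3² ≈ 5.483
  n=2: λ₂ = 20π²/3² ≈ 21.932 (4× faster decay)
  n=3: λ₃ = 45π²/3² ≈ 49.348 (9× faster decay)
As t → ∞, higher modes decay exponentially faster. The n=1 mode dominates: u ~ c₁ sin(πx/3) e^{-λ₁t}.
Decay rate: λ₁ = 5π²/3² ≈ 5.483.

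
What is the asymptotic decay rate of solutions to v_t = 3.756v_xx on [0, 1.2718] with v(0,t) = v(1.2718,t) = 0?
Eigenvalues: λₙ = 3.756n²π²/1.2718².
First three modes:
  n=1: λ₁ = 3.756π²/1.2718² ≈ 22.919
  n=2: λ₂ = 15.024π²/1.2718² ≈ 91.674 (4× faster decay)
  n=3: λ₃ = 33.804π²/1.2718² ≈ 206.267 (9× faster decay)
As t → ∞, higher modes decay exponentially faster. The n=1 mode dominates: v ~ c₁ sin(πx/1.2718) e^{-λ₁t}.
Decay rate: λ₁ = 3.756π²/1.2718² ≈ 22.919.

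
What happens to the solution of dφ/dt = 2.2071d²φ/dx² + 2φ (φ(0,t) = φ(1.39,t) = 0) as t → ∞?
φ → 0. Diffusion dominates reaction (r=2 < κπ²/L²≈11.27); solution decays.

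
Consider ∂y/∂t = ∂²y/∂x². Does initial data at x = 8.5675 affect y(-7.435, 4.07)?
Yes, for any finite x. The heat equation has infinite propagation speed, so all initial data affects all points at any t > 0.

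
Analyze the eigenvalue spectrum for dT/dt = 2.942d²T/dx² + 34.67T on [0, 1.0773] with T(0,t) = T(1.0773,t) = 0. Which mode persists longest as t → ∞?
Eigenvalues: λₙ = 2.942n²π²/1.0773² - 34.67.
First three modes:
  n=1: λ₁ = 2.942π²/1.0773² - 34.67 ≈ -9.651
  n=2: λ₂ = 11.768π²/1.0773² - 34.67 ≈ 65.406
  n=3: λ₃ = 26.478π²/1.0773² - 34.67 ≈ 190.501
Since 2.942π²/1.0773² ≈ 25.019 < 34.67, λ₁ < 0.
The n=1 mode grows fastest (−λₙ is largest for n=1) → dominates.
Asymptotic: T ~ c₁ sin(πx/1.0773) e^{9.651t} (exponential growth at rate −λ₁ ≈ 9.651).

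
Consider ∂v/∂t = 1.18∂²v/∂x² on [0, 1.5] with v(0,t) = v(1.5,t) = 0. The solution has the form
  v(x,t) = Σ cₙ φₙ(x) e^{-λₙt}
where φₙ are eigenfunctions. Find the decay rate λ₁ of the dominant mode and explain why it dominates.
Eigenvalues: λₙ = 1.18n²π²/1.5².
First three modes:
  n=1: λ₁ = 1.18π²/1.5² ≈ 5.176
  n=2: λ₂ = 4.72π²/1.5² ≈ 20.704 (4× faster decay)
  n=3: λ₃ = 10.62π²/1.5² ≈ 46.585 (9× faster decay)
As t → ∞, higher modes decay exponentially faster. The n=1 mode dominates: v ~ c₁ sin(πx/1.5) e^{-λ₁t}.
Decay rate: λ₁ = 1.18π²/1.5² ≈ 5.176.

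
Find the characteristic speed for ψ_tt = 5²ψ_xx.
Speed = 5. Information travels along characteristics x = x₀ ± 5t.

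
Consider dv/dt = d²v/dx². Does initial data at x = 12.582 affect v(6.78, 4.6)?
Yes, for any finite x. The heat equation has infinite propagation speed, so all initial data affects all points at any t > 0.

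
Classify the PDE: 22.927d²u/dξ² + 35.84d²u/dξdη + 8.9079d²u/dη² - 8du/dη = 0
A = 22.927, B = 35.84, C = 8.9079. Discriminant B² - 4AC = 467.5799068. Since 467.5799068 > 0, hyperbolic.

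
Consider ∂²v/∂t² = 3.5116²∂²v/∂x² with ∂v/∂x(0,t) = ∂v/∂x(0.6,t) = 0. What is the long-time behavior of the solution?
As t → ∞, v oscillates about a mean that drifts linearly in t (generically unbounded; no decay). There is no damping, so the nonconstant modes persist as standing waves (energy conserved, no decay). But with Neumann conditions at both ends the constant mode has eigenvalue 0: the spatial mean M(t) of v satisfies M'' = 0, so M(t) = M(0) + M'(0)·t. Unless the initial velocity has zero mean (∫v_t(x,0)dx = 0), the solution grows linearly in t (unbounded, though not exponentially); if it does have zero mean, the solution stays bounded and simply oscillates.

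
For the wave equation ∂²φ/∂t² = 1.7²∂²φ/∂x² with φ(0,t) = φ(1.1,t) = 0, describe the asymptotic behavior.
φ oscillates (no decay). Energy is conserved; the solution oscillates indefinitely as standing waves.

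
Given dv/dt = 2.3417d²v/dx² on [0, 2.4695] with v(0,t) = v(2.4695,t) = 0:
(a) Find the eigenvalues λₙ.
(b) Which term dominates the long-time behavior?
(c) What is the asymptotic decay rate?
Eigenvalues: λₙ = 2.3417n²π²/2.4695².
First three modes:
  n=1: λ₁ = 2.3417π²/2.4695² ≈ 3.79
  n=2: λ₂ = 9.3668π²/2.4695² ≈ 15.159 (4× faster decay)
  n=3: λ₃ = 21.0753π²/2.4695² ≈ 34.108 (9× faster decay)
As t → ∞, higher modes decay exponentially faster. The n=1 mode dominates: v ~ c₁ sin(πx/2.4695) e^{-λ₁t}.
Decay rate: λ₁ = 2.3417π²/2.4695² ≈ 3.79.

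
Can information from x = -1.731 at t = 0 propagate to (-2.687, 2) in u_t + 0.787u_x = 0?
No. Only data at x = -4.261 affects (-2.687, 2). Advection has one-way propagation along characteristics.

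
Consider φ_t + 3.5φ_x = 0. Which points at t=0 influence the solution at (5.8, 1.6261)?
A single point: x = 0.10865. The characteristic through (5.8, 1.6261) is x - 3.5t = const, so x = 5.8 - 3.5·1.6261 = 0.10865.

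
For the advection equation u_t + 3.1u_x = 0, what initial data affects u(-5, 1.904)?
A single point: x = -10.9024. The characteristic through (-5, 1.904) is x - 3.1t = const, so x = -5 - 3.1·1.904 = -10.9024.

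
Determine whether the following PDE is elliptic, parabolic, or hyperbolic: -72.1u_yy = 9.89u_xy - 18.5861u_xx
Rewriting in standard form: 18.5861u_xx - 9.89u_xy - 72.1u_yy = 0. Coefficients: A = 18.5861, B = -9.89, C = -72.1. B² - 4AC = 5458.04334, which is positive, so the equation is hyperbolic.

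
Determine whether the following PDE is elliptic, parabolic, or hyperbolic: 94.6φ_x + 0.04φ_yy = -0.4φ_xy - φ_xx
Rewriting in standard form: φ_xx + 0.4φ_xy + 0.04φ_yy + 94.6φ_x = 0. Coefficients: A = 1, B = 0.4, C = 0.04. B² - 4AC = 0, which is zero, so the equation is parabolic.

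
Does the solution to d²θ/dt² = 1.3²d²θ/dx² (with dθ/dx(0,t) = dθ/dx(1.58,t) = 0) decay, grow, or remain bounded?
θ oscillates about a mean that drifts linearly in t (generically unbounded; no decay). There is no damping, so the nonconstant modes persist as standing waves (energy conserved, no decay). But with Neumann conditions at both ends the constant mode has eigenvalue 0: the spatial mean M(t) of θ satisfies M'' = 0, so M(t) = M(0) + M'(0)·t. Unless the initial velocity has zero mean (∫θ_t(x,0)dx = 0), the solution grows linearly in t (unbounded, though not exponentially); if it does have zero mean, the solution stays bounded and simply oscillates.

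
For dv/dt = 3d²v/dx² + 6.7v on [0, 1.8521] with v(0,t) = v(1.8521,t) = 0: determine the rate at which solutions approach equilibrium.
Eigenvalues: λₙ = 3n²π²/1.8521² - 6.7.
First three modes:
  n=1: λ₁ = 3π²/1.8521² - 6.7 ≈ 1.932
  n=2: λ₂ = 12π²/1.8521² - 6.7 ≈ 27.826
  n=3: λ₃ = 27π²/1.8521² - 6.7 ≈ 70.985
Since 3π²/1.8521² ≈ 8.632 > 6.7, all λₙ > 0.
The n=1 mode decays slowest → dominates as t → ∞.
Asymptotic: v ~ c₁ sin(πx/1.8521) e^{-λ₁t} with decay rate λ₁ ≈ 1.932.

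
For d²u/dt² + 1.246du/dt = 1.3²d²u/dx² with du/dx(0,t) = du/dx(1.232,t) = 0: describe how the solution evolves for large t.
u → constant (steady state). Damping (γ=1.246) dissipates the nonconstant modes; with Neumann BCs the spatial average obeys M''+γM'=0 and tends to a finite limit.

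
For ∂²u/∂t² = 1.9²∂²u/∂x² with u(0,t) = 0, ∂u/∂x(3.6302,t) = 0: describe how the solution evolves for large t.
u oscillates (no decay). Energy is conserved; the solution oscillates indefinitely as standing waves.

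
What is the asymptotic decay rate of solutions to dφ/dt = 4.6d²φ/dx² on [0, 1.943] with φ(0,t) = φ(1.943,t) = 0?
Eigenvalues: λₙ = 4.6n²π²/1.943².
First three modes:
  n=1: λ₁ = 4.6π²/1.943² ≈ 12.026
  n=2: λ₂ = 18.4π²/1.943² ≈ 48.103 (4× faster decay)
  n=3: λ₃ = 41.4π²/1.943² ≈ 108.232 (9× faster decay)
As t → ∞, higher modes decay exponentially faster. The n=1 mode dominates: φ ~ c₁ sin(πx/1.943) e^{-λ₁t}.
Decay rate: λ₁ = 4.6π²/1.943² ≈ 12.026.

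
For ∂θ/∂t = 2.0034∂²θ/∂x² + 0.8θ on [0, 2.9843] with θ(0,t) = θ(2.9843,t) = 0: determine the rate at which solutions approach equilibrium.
Eigenvalues: λₙ = 2.0034n²π²/2.9843² - 0.8.
First three modes:
  n=1: λ₁ = 2.0034π²/2.9843² - 0.8 ≈ 1.42
  n=2: λ₂ = 8.0136π²/2.9843² - 0.8 ≈ 8.081
  n=3: λ₃ = 18.0306π²/2.9843² - 0.8 ≈ 19.181
Since 2.0034π²/2.9843² ≈ 2.22 > 0.8, all λₙ > 0.
The n=1 mode decays slowest → dominates as t → ∞.
Asymptotic: θ ~ c₁ sin(πx/2.9843) e^{-λ₁t} with decay rate λ₁ ≈ 1.42.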